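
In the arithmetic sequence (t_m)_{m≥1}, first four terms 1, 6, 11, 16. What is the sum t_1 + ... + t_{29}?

Common difference d = 5.
t_m = 1 + (m - 1)·5.
t_{29} = 141; S = 29·(1 + 141)/2 = 2059.

2059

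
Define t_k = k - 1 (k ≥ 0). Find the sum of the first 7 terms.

Over k = 0..6: Σk = 21.
Total = (1)·21 + (-1)·7 = 14.

14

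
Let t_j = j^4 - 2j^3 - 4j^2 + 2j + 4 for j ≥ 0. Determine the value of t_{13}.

t_{13} = 1·13^4 - 2·13^3 - 4·13^2 + 2·13 + 4 = 23521.

23521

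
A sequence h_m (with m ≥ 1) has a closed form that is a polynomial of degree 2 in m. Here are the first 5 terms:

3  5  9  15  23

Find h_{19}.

345

1st diffs: 2, 4, 6, 8.
2nd diffs: 2, 2, 2 (constant).
So h_m = m^2 - m + 3.
Evaluating at m = 19 gives h_{19} = 345.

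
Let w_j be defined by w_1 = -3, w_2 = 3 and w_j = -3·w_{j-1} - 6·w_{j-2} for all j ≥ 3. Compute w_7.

-567

Step forward from the initial values:
w_3 = 9;  w_4 = -45;  w_5 = 81;  w_6 = 27;  w_7 = -567.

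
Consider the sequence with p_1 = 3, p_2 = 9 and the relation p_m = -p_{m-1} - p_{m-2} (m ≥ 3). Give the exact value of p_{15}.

-12

p_3 = -12; p_4 = 3; p_5 = 9; …; p_{12} = -12; p_{13} = 3; p_{14} = 9; p_{15} = -12.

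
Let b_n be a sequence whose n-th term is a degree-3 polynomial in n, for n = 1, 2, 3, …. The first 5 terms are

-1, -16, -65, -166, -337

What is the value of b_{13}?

-6385

1st diffs: -15, -49, -101, -171.
2nd diffs: -34, -52, -70.
3rd diffs: -18, -18 (constant).
Newton forward-difference form: b_n = -1 + (-15)·C(n-1,1) + (-34)·C(n-1,2) + (-18)·C(n-1,3).
At n = 13: n-1 = 12, so b_{13} = -1 - 180 - 2244 - 3960 = -6385.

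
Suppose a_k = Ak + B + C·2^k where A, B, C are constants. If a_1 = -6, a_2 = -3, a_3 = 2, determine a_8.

At k = 1, 2, 3: A + B + 2C = -6; 2A + B + 4C = -3; 3A + B + 8C = 2.
Subtracting the first from the second: A + 2C = 3.
Subtracting the second from the third: A + 4C = 5.
Solving: C = 1, A = 1, then B = -9.
Therefore a_8 = 8 + (-9) + 1·256 = 255.

255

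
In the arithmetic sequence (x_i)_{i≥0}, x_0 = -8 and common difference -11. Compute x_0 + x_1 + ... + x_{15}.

x_i = -8 + (i - 0)·(-11).
x_{15} = -173; S = 16·(-8 + (-173))/2 = -1448.

-1448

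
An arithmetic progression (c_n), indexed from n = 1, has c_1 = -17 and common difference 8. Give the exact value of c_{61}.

463

c_n = -17 + (n - 1)·8.
c_{61} = -17 + 60·8 = 463.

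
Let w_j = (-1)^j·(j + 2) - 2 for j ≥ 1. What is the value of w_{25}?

-29

(-1)^25 = -1; j + 2 at j=25 is 27; so w_{25} = -29.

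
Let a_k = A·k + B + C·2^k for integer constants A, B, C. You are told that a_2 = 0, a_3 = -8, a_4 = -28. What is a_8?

Plug in k = 2, 3, 4: 2A + B + 4C = 0; 3A + B + 8C = -8; 4A + B + 16C = -28.
Subtracting the first from the second: A + 4C = -8.
Subtracting the second from the third: A + 8C = -20.
Solving: C = -3, A = 4, then B = 4.
Hence a_8 = 4·8 + 4 + (-3)·256 = -732.

-732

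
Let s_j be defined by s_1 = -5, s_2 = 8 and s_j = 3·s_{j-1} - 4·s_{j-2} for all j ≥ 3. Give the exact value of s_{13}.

47740

Step forward from the initial values:
s_3 = 44;  s_4 = 100;  s_5 = 124;  …;  s_{10} = -1180;  s_{11} = 6716;  s_{12} = 24868;  s_{13} = 47740.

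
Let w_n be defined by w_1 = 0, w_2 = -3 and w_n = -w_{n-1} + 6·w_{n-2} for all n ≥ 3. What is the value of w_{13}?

Iterate the recurrence:
w_3 = 3  w_4 = -21  w_5 = 39  …  w_{10} = -12117  w_{11} = 34815  w_{12} = -107517  w_{13} = 316407.
(Characteristic roots are 2 and -3.)

316407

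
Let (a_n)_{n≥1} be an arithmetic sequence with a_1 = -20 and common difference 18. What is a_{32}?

538

a_n = -20 + (n - 1)·18.
a_{32} = -20 + 31·18 = 538.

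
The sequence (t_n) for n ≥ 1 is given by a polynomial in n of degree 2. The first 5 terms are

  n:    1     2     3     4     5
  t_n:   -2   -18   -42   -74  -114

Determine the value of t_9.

-354

1st diffs: -16, -24, -32, -40.
2nd diffs: -8, -8, -8 (constant).
So t_n = -4n^2 - 4n + 6.
Evaluating at n = 9 gives t_9 = -354.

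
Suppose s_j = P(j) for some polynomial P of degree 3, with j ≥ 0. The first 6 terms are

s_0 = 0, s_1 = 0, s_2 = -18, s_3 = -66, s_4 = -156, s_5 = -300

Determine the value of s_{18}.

-12546

1st diffs: 0, -18, -48, -90, -144.
2nd diffs: -18, -30, -42, -54.
3rd diffs: -12, -12, -12 (constant).
Newton forward-difference form: s_j = (-18)·C(j,2) + (-12)·C(j,3).
At j = 18: j = 18, so s_{18} = -2754 - 9792 = -12546.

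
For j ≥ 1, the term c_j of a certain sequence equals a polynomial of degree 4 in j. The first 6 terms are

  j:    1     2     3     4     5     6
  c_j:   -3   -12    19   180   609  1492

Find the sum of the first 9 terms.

1st diffs: -9, 31, 161, 429, 883.
2nd diffs: 40, 130, 268, 454.
3rd diffs: 90, 138, 186.
4th diffs: 48, 48 (constant).
Newton forward-difference form: c_j = -3 + (-9)·C(j-1,1) + 40·C(j-1,2) + 90·C(j-1,3) + 48·C(j-1,4).
Continuing: 3063, 5604, 9445.
Summing j = 1..9 (9 terms) gives 20397.

20397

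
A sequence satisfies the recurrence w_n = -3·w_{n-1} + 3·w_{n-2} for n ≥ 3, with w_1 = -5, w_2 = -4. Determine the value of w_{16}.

Applying the relation repeatedly:
w_3 = -3; w_4 = -3; w_5 = 0; …; w_{13} = 83835; w_{14} = -317844; w_{15} = 1205037; w_{16} = -4568643.

-4568643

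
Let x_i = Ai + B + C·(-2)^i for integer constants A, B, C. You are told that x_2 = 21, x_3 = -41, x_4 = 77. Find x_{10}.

5105

The three given values yield: 2A + B + 4C = 21; 3A + B - 8C = -41; 4A + B + 16C = 77.
Subtracting the first from the second: A - 12C = -62.
Subtracting the second from the third: A + 24C = 118.
Solving: C = 5, A = -2, then B = 5.
So x_i = -2·i + 5 + 5·(-2)^i; at i=10 this is 5105.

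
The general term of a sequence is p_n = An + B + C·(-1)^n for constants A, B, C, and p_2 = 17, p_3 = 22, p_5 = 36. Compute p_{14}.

101

The three given values yield: 2A + B + C = 17; 3A + B - C = 22; 5A + B - C = 36.
Subtracting the first from the second: A - 2C = 5.
Subtracting the second from the third: 2A = 14.
Solving: C = 1, A = 7, then B = 2.
Hence p_{14} = 7·14 + 2 + 1·1 = 101.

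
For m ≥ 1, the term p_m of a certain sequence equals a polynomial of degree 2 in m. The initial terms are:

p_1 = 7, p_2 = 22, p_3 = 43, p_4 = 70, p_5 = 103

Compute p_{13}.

1st diffs: 15, 21, 27, 33.
2nd diffs: 6, 6, 6 (constant).
So p_m = 3m^2 + 6m - 2.
Evaluating at m = 13 gives p_{13} = 583.

583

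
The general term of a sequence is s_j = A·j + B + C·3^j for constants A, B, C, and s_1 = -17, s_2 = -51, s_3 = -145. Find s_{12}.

-2657251

At j = 1, 2, 3: A + B + 3C = -17; 2A + B + 9C = -51; 3A + B + 27C = -145.
Subtracting the first from the second: A + 6C = -34.
Subtracting the second from the third: A + 18C = -94.
Solving: C = -5, A = -4, then B = 2.
Therefore s_{12} = -48 + 2 + (-5)·531441 = -2657251.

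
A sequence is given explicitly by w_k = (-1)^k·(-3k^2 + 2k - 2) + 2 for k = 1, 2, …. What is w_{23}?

(-1)^23 = -1; -3k^2 + 2k - 2 at k=23 is -1543; so w_{23} = 1545.

1545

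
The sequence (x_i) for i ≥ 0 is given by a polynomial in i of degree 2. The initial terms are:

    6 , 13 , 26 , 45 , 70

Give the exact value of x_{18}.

1050

1st diffs: 7, 13, 19, 25.
2nd diffs: 6, 6, 6 (constant).
Newton forward-difference form: x_i = 6 + 7·C(i,1) + 6·C(i,2).
At i = 18: i = 18, so x_{18} = 6 + 126 + 918 = 1050.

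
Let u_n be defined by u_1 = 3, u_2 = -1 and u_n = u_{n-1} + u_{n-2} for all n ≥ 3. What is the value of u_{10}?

Compute successive terms:
u_3 = 2  u_4 = 1  u_5 = 3  u_6 = 4  u_7 = 7  u_8 = 11  u_9 = 18  u_{10} = 29.

29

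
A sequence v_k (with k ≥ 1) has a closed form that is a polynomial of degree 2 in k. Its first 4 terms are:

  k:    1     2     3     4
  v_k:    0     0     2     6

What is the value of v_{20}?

342

1st diffs: 0, 2, 4.
2nd diffs: 2, 2 (constant).
Newton forward-difference form: v_k = 2·C(k-1,2).
At k = 20: k-1 = 19, so v_{20} = 342 = 342.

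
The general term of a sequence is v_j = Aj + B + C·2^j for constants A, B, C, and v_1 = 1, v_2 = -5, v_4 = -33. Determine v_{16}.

The three given values yield: A + B + 2C = 1; 2A + B + 4C = -5; 4A + B + 16C = -33.
Subtracting the first from the second: A + 2C = -6.
Subtracting the second from the third: 2A + 12C = -28.
Solving: C = -2, A = -2, then B = 7.
So v_j = -2·j + 7 + (-2)·2^j; at j=16 this is -131097.

-131097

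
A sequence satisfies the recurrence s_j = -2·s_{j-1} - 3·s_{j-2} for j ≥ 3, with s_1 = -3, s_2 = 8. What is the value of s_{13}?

1313

Step forward from the initial values:
s_3 = -7, s_4 = -10, s_5 = 41, …, s_{10} = 80, s_{11} = 833, s_{12} = -1906, s_{13} = 1313.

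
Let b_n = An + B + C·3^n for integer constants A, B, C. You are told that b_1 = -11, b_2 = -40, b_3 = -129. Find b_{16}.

-215233586

Plug in n = 1, 2, 3: A + B + 3C = -11; 2A + B + 9C = -40; 3A + B + 27C = -129.
Subtracting the first from the second: A + 6C = -29.
Subtracting the second from the third: A + 18C = -89.
Solving: C = -5, A = 1, then B = 3.
So b_n = 1·n + 3 + (-5)·3^n; at n=16 this is -215233586.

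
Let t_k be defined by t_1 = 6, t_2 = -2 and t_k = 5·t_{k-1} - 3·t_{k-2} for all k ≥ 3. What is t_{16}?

-5501516246

Step forward from the initial values:
t_3 = -28;  t_4 = -134;  t_5 = -586;  …;  t_{13} = -69061546;  t_{14} = -297156338;  t_{15} = -1278597052;  t_{16} = -5501516246.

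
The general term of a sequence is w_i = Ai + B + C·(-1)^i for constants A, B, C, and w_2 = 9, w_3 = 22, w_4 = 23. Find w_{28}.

191

Write the equations: 2A + B + C = 9; 3A + B - C = 22; 4A + B + C = 23.
Subtracting the first from the second: A - 2C = 13.
Subtracting the second from the third: A + 2C = 1.
Solving: C = -3, A = 7, then B = -2.
So w_i = 7·i + (-2) + (-3)·(-1)^i; at i=28 this is 191.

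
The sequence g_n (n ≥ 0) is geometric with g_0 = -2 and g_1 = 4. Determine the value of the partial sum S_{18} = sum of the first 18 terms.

174762

Common ratio r = -2.
g_n = (-2)·(-2)^(n-0).
S = (-2)·((-2)^18 - 1)/(-2 - 1) = (-2)·(262144 - 1)/(-3) = 174762.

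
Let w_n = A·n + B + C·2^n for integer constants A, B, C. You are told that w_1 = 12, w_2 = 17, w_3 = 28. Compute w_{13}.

The three given values yield: A + B + 2C = 12; 2A + B + 4C = 17; 3A + B + 8C = 28.
Subtracting the first from the second: A + 2C = 5.
Subtracting the second from the third: A + 4C = 11.
Solving: C = 3, A = -1, then B = 7.
Hence w_{13} = -1·13 + 7 + 3·8192 = 24570.

24570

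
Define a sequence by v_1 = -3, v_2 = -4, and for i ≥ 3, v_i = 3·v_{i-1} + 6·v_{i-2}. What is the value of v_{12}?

-15773130

Iterate the recurrence:
v_3 = -30, v_4 = -114, v_5 = -522, v_6 = -2250, v_7 = -9882, v_8 = -43146, v_9 = -188730, v_{10} = -825066, v_{11} = -3607578, v_{12} = -15773130.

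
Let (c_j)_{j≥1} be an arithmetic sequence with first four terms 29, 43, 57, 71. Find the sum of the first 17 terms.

Common difference d = 14.
c_j = 29 + (j - 1)·14.
c_{17} = 253; S = 17·(29 + 253)/2 = 2397.

2397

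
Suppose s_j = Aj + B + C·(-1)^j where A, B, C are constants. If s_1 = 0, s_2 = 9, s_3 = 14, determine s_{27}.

182

The three given values yield: A + B - C = 0; 2A + B + C = 9; 3A + B - C = 14.
Subtracting the first from the second: A + 2C = 9.
Subtracting the second from the third: A - 2C = 5.
Solving: C = 1, A = 7, then B = -6.
Hence s_{27} = 7·27 + (-6) + 1·(-1) = 182.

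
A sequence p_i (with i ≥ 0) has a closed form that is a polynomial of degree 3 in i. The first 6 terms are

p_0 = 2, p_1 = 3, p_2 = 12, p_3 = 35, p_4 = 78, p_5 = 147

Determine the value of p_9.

803

1st diffs: 1, 9, 23, 43, 69.
2nd diffs: 8, 14, 20, 26.
3rd diffs: 6, 6, 6 (constant).
Newton forward-difference form: p_i = 2 + 1·C(i,1) + 8·C(i,2) + 6·C(i,3).
At i = 9: i = 9, so p_9 = 2 + 9 + 288 + 504 = 803.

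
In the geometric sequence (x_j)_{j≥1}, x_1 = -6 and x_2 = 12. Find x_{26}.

201326592

Common ratio r = -2.
x_j = (-6)·(-2)^(j-1).
x_{26} = (-6)·(-2)^25 = 201326592.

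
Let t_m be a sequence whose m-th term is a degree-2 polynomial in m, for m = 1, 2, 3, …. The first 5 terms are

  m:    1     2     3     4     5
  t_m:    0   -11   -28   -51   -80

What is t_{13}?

-528

1st diffs: -11, -17, -23, -29.
2nd diffs: -6, -6, -6 (constant).
Newton forward-difference form: t_m = (-11)·C(m-1,1) + (-6)·C(m-1,2).
At m = 13: m-1 = 12, so t_{13} = -132 - 396 = -528.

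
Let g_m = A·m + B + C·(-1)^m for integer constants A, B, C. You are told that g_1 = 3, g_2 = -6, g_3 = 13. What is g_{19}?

Write the equations: A + B - C = 3; 2A + B + C = -6; 3A + B - C = 13.
Subtracting the first from the second: A + 2C = -9.
Subtracting the second from the third: A - 2C = 19.
Solving: C = -7, A = 5, then B = -9.
Therefore g_{19} = 95 + (-9) + (-7)·(-1) = 93.

93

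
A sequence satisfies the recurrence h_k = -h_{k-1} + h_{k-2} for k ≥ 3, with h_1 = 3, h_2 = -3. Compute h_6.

Step forward from the initial values:
h_3 = 6, h_4 = -9, h_5 = 15, h_6 = -24.

-24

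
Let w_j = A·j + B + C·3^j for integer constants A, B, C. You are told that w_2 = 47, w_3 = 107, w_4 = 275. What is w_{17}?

Write the equations: 2A + B + 9C = 47; 3A + B + 27C = 107; 4A + B + 81C = 275.
Subtracting the first from the second: A + 18C = 60.
Subtracting the second from the third: A + 54C = 168.
Solving: C = 3, A = 6, then B = 8.
Therefore w_{17} = 102 + 8 + 3·129140163 = 387420599.

387420599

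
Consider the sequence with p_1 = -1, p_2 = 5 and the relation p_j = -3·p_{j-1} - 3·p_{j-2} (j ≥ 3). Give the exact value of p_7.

p_3 = -12  p_4 = 21  p_5 = -27  p_6 = 18  p_7 = 27.

27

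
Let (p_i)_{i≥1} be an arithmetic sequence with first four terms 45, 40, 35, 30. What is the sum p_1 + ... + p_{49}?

Common difference d = -5.
p_i = 45 + (i - 1)·(-5).
p_{49} = -195; S = 49·(45 + (-195))/2 = -3675.

-3675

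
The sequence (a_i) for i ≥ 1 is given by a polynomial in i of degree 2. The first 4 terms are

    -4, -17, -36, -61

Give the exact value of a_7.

-172

1st diffs: -13, -19, -25.
2nd diffs: -6, -6 (constant).
So a_i = -3i^2 - 4i + 3.
Evaluating at i = 7 gives a_7 = -172.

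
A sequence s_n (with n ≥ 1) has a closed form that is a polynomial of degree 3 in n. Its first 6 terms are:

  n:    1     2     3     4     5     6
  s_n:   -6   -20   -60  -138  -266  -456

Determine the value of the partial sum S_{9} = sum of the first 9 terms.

-4254

1st diffs: -14, -40, -78, -128, -190.
2nd diffs: -26, -38, -50, -62.
3rd diffs: -12, -12, -12 (constant).
Newton forward-difference form: s_n = -6 + (-14)·C(n-1,1) + (-26)·C(n-1,2) + (-12)·C(n-1,3).
Continuing: -720, -1070, -1518.
Summing n = 1..9 (9 terms) gives -4254.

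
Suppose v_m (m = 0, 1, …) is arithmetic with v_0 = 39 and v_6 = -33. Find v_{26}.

-273

Common difference d = (-33 - 39) / (6 - 0) = -12.
v_m = 39 + (m - 0)·(-12).
v_{26} = 39 + 26·(-12) = -273.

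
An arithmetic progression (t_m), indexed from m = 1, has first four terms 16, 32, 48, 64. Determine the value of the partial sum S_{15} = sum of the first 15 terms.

1920

Common difference d = 16.
t_m = 16 + (m - 1)·16.
t_{15} = 240; S = 15·(16 + 240)/2 = 1920.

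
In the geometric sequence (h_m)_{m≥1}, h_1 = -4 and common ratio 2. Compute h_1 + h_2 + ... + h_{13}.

-32764

h_m = (-4)·2^(m-1).
S = (-4)·(2^13 - 1)/(2 - 1) = (-4)·(8192 - 1)/(1) = -32764.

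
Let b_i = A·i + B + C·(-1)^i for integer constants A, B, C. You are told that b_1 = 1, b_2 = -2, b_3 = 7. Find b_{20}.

Write the equations: A + B - C = 1; 2A + B + C = -2; 3A + B - C = 7.
Subtracting the first from the second: A + 2C = -3.
Subtracting the second from the third: A - 2C = 9.
Solving: C = -3, A = 3, then B = -5.
Hence b_{20} = 3·20 + (-5) + (-3)·1 = 52.

52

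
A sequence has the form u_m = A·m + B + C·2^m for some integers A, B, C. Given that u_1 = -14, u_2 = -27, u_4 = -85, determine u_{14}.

-65607

At m = 1, 2, 4: A + B + 2C = -14; 2A + B + 4C = -27; 4A + B + 16C = -85.
Subtracting the first from the second: A + 2C = -13.
Subtracting the second from the third: 2A + 12C = -58.
Solving: C = -4, A = -5, then B = -1.
Hence u_{14} = -5·14 + (-1) + (-4)·16384 = -65607.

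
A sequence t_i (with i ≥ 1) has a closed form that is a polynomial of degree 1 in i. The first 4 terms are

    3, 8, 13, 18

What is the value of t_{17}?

1st diffs: 5, 5, 5 (constant).
So t_i = 5i - 2.
Evaluating at i = 17 gives t_{17} = 83.

83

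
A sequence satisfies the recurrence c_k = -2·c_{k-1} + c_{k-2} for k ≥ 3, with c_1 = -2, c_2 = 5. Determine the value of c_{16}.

c_3 = -12  c_4 = 29  c_5 = -70  …  c_{13} = -80782  c_{14} = 195025  c_{15} = -470832  c_{16} = 1136689.

1136689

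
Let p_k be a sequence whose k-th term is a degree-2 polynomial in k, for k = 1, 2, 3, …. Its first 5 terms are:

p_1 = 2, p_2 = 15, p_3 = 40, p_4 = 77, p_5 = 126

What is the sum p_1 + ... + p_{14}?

1st diffs: 13, 25, 37, 49.
2nd diffs: 12, 12, 12 (constant).
Newton forward-difference form: p_k = 2 + 13·C(k-1,1) + 12·C(k-1,2).
Continuing: …, 187, 260, 345, 442, …, p_{14} = 1107.
Summing k = 1..14 (14 terms) gives 5579.

5579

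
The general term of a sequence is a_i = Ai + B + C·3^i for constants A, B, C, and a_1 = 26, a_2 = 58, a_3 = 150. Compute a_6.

3666

Write the equations: A + B + 3C = 26; 2A + B + 9C = 58; 3A + B + 27C = 150.
Subtracting the first from the second: A + 6C = 32.
Subtracting the second from the third: A + 18C = 92.
Solving: C = 5, A = 2, then B = 9.
Hence a_6 = 2·6 + 9 + 5·729 = 3666.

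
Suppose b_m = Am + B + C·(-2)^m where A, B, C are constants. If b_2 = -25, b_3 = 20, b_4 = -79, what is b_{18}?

The three given values yield: 2A + B + 4C = -25; 3A + B - 8C = 20; 4A + B + 16C = -79.
Subtracting the first from the second: A - 12C = 45.
Subtracting the second from the third: A + 24C = -99.
Solving: C = -4, A = -3, then B = -3.
Therefore b_{18} = -54 + (-3) + (-4)·262144 = -1048633.

-1048633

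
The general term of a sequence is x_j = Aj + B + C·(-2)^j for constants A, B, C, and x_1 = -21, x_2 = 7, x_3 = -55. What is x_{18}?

1310675

At j = 1, 2, 3: A + B - 2C = -21; 2A + B + 4C = 7; 3A + B - 8C = -55.
Subtracting the first from the second: A + 6C = 28.
Subtracting the second from the third: A - 12C = -62.
Solving: C = 5, A = -2, then B = -9.
So x_j = -2·j + (-9) + 5·(-2)^j; at j=18 this is 1310675.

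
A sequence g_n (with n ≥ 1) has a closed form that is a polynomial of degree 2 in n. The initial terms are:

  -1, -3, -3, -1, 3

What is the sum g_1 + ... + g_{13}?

1st diffs: -2, 0, 2, 4.
2nd diffs: 2, 2, 2 (constant).
So g_n = n^2 - 5n + 3.
Continuing: …, 9, 17, 27, 39, …, g_{13} = 107.
Summing n = 1..13 (13 terms) gives 403.

403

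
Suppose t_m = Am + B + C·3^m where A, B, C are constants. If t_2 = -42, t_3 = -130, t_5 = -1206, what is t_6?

-3634

Plug in m = 2, 3, 5: 2A + B + 9C = -42; 3A + B + 27C = -130; 5A + B + 243C = -1206.
Subtracting the first from the second: A + 18C = -88.
Subtracting the second from the third: 2A + 216C = -1076.
Solving: C = -5, A = 2, then B = -1.
Hence t_6 = 2·6 + (-1) + (-5)·729 = -3634.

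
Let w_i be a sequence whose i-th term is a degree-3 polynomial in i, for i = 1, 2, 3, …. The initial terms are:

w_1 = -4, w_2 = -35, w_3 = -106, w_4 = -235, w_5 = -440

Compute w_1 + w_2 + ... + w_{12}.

-19804

1st diffs: -31, -71, -129, -205.
2nd diffs: -40, -58, -76.
3rd diffs: -18, -18 (constant).
So w_i = -3i^3 - 2i^2 - 4i + 5.
Continuing: …, -739, -1150, -1691, -2380, …, w_{12} = -5515.
Summing i = 1..12 (12 terms) gives -19804.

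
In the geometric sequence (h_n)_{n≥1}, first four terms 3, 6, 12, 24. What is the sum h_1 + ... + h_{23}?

25165821

Common ratio r = 2.
h_n = 3·2^(n-1).
S = 3·(2^23 - 1)/(2 - 1) = 3·(8388608 - 1)/(1) = 25165821.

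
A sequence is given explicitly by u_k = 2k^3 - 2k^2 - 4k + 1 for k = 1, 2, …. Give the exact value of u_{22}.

u_{22} = 2·22^3 - 2·22^2 - 4·22 + 1 = 20241.

20241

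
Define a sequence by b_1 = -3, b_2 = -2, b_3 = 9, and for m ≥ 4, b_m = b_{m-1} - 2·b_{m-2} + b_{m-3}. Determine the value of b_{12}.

110

Iterate the recurrence:
b_4 = 10, b_5 = -10, b_6 = -21, b_7 = 9, b_8 = 41, b_9 = 2, b_{10} = -71, b_{11} = -34, b_{12} = 110.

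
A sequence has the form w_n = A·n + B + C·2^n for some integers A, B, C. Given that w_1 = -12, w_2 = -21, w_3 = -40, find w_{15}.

-163828

At n = 1, 2, 3: A + B + 2C = -12; 2A + B + 4C = -21; 3A + B + 8C = -40.
Subtracting the first from the second: A + 2C = -9.
Subtracting the second from the third: A + 4C = -19.
Solving: C = -5, A = 1, then B = -3.
Hence w_{15} = 1·15 + (-3) + (-5)·32768 = -163828.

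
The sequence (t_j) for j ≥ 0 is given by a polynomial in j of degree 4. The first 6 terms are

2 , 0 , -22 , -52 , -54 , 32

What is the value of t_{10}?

1st diffs: -2, -22, -30, -2, 86.
2nd diffs: -20, -8, 28, 88.
3rd diffs: 12, 36, 60.
4th diffs: 24, 24 (constant).
Newton forward-difference form: t_j = 2 + (-2)·C(j,1) + (-20)·C(j,2) + 12·C(j,3) + 24·C(j,4).
At j = 10: j = 10, so t_{10} = 2 - 20 - 900 + 1440 + 5040 = 5562.

5562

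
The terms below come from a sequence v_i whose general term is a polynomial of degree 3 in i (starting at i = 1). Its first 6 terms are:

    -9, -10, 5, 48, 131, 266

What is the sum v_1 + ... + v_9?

1st diffs: -1, 15, 43, 83, 135.
2nd diffs: 16, 28, 40, 52.
3rd diffs: 12, 12, 12 (constant).
Newton forward-difference form: v_i = -9 + (-1)·C(i-1,1) + 16·C(i-1,2) + 12·C(i-1,3).
Continuing: 465, 740, 1103.
Summing i = 1..9 (9 terms) gives 2739.

2739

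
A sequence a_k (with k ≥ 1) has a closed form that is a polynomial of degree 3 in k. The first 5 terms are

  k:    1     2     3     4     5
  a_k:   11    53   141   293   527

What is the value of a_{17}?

1st diffs: 42, 88, 152, 234.
2nd diffs: 46, 64, 82.
3rd diffs: 18, 18 (constant).
Newton forward-difference form: a_k = 11 + 42·C(k-1,1) + 46·C(k-1,2) + 18·C(k-1,3).
At k = 17: k-1 = 16, so a_{17} = 11 + 672 + 5520 + 10080 = 16283.

16283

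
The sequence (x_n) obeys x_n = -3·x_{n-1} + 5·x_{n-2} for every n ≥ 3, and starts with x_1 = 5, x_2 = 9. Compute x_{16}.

1225977531

Iterate the recurrence:
x_3 = -2  x_4 = 51  x_5 = -163  …  x_{13} = -16635523  x_{14} = 69746049  x_{15} = -292415762  x_{16} = 1225977531.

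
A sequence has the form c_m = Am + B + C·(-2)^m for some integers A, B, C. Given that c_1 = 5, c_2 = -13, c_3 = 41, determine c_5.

Write the equations: A + B - 2C = 5; 2A + B + 4C = -13; 3A + B - 8C = 41.
Subtracting the first from the second: A + 6C = -18.
Subtracting the second from the third: A - 12C = 54.
Solving: C = -4, A = 6, then B = -9.
Hence c_5 = 6·5 + (-9) + (-4)·(-32) = 149.

149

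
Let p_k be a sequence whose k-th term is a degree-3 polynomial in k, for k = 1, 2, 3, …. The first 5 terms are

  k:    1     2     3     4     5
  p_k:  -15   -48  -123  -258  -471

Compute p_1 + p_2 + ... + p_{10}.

1st diffs: -33, -75, -135, -213.
2nd diffs: -42, -60, -78.
3rd diffs: -18, -18 (constant).
Newton forward-difference form: p_k = -15 + (-33)·C(k-1,1) + (-42)·C(k-1,2) + (-18)·C(k-1,3).
Continuing: …, -780, -1203, -1758, -2463, …, p_{10} = -3336.
Summing k = 1..10 (10 terms) gives -10455.

-10455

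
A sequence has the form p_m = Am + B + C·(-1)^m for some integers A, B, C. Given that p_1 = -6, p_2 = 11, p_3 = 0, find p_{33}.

90

Write the equations: A + B - C = -6; 2A + B + C = 11; 3A + B - C = 0.
Subtracting the first from the second: A + 2C = 17.
Subtracting the second from the third: A - 2C = -11.
Solving: C = 7, A = 3, then B = -2.
Hence p_{33} = 3·33 + (-2) + 7·(-1) = 90.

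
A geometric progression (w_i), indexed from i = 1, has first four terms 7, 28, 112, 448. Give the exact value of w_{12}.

29360128

Common ratio r = 4.
w_i = 7·4^(i-1).
w_{12} = 7·4^11 = 29360128.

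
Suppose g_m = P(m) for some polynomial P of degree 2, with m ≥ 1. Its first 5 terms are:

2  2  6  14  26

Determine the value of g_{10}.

1st diffs: 0, 4, 8, 12.
2nd diffs: 4, 4, 4 (constant).
So g_m = 2m^2 - 6m + 6.
Evaluating at m = 10 gives g_{10} = 146.

146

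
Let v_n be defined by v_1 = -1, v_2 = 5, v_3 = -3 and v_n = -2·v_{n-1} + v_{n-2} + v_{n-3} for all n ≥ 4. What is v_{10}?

1073

Compute successive terms:
v_4 = 10  v_5 = -18  v_6 = 43  v_7 = -94  v_8 = 213  v_9 = -477  v_{10} = 1073.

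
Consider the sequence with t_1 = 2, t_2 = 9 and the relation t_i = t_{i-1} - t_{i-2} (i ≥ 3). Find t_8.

9

Iterate the recurrence:
t_3 = 7, t_4 = -2, t_5 = -9, t_6 = -7, t_7 = 2, t_8 = 9.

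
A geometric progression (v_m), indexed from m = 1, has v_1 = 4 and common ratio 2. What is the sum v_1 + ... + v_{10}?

4092

v_m = 4·2^(m-1).
S = 4·(2^10 - 1)/(2 - 1) = 4·(1024 - 1)/(1) = 4092.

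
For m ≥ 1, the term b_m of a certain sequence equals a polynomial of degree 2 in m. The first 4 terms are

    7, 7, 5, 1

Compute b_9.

-49

1st diffs: 0, -2, -4.
2nd diffs: -2, -2 (constant).
Newton forward-difference form: b_m = 7 + (-2)·C(m-1,2).
At m = 9: m-1 = 8, so b_9 = 7 - 56 = -49.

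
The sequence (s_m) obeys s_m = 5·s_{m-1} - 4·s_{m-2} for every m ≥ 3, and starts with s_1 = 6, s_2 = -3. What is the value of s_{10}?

-786423

Step forward from the initial values:
s_3 = -39;  s_4 = -183;  s_5 = -759;  s_6 = -3063;  s_7 = -12279;  s_8 = -49143;  s_9 = -196599;  s_{10} = -786423.
(Characteristic roots are 4 and 1.)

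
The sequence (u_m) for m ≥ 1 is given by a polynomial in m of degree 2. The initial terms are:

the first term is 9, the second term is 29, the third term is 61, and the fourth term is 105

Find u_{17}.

1st diffs: 20, 32, 44.
2nd diffs: 12, 12 (constant).
Newton forward-difference form: u_m = 9 + 20·C(m-1,1) + 12·C(m-1,2).
At m = 17: m-1 = 16, so u_{17} = 9 + 320 + 1440 = 1769.

1769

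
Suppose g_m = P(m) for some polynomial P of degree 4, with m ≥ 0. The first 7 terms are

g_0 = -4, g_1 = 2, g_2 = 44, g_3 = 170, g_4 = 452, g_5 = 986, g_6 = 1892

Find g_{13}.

1st diffs: 6, 42, 126, 282, 534, 906.
2nd diffs: 36, 84, 156, 252, 372.
3rd diffs: 48, 72, 96, 120.
4th diffs: 24, 24, 24 (constant).
Newton forward-difference form: g_m = -4 + 6·C(m,1) + 36·C(m,2) + 48·C(m,3) + 24·C(m,4).
At m = 13: m = 13, so g_{13} = -4 + 78 + 2808 + 13728 + 17160 = 33770.

33770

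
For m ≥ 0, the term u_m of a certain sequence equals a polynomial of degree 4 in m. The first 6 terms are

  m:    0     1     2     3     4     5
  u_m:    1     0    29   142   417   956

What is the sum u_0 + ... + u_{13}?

112945

1st diffs: -1, 29, 113, 275, 539.
2nd diffs: 30, 84, 162, 264.
3rd diffs: 54, 78, 102.
4th diffs: 24, 24 (constant).
So u_m = m^4 + 3m^3 - m^2 - 4m + 1.
Continuing: …, 1885, 3354, 5537, 8632, …, u_{13} = 34932.
Summing m = 0..13 (14 terms) gives 112945.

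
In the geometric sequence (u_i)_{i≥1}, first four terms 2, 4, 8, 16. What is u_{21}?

Common ratio r = 2.
u_i = 2·2^(i-1).
u_{21} = 2·2^20 = 2097152.

2097152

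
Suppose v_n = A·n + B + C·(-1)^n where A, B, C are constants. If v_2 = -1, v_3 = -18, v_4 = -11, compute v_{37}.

Plug in n = 2, 3, 4: 2A + B + C = -1; 3A + B - C = -18; 4A + B + C = -11.
Subtracting the first from the second: A - 2C = -17.
Subtracting the second from the third: A + 2C = 7.
Solving: C = 6, A = -5, then B = 3.
Therefore v_{37} = -185 + 3 + 6·(-1) = -188.

-188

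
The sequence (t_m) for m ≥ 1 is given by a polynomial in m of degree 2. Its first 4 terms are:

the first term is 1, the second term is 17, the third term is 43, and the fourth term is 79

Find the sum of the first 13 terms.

1st diffs: 16, 26, 36.
2nd diffs: 10, 10 (constant).
Newton forward-difference form: t_m = 1 + 16·C(m-1,1) + 10·C(m-1,2).
Continuing: …, 125, 181, 247, 323, …, t_{13} = 853.
Summing m = 1..13 (13 terms) gives 4121.

4121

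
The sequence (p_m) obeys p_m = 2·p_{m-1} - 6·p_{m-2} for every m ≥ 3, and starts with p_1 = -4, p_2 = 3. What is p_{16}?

Step forward from the initial values:
p_3 = 30  p_4 = 42  p_5 = -96  …  p_{13} = 76800  p_{14} = 578112  p_{15} = 695424  p_{16} = -2077824.

-2077824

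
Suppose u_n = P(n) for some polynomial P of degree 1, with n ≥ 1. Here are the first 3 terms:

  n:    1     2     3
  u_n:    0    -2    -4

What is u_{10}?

-18

1st diffs: -2, -2 (constant).
So u_n = -2n + 2.
Evaluating at n = 10 gives u_{10} = -18.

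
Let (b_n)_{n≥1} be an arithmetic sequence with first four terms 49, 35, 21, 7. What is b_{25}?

Common difference d = -14.
b_n = 49 + (n - 1)·(-14).
b_{25} = 49 + 24·(-14) = -287.

-287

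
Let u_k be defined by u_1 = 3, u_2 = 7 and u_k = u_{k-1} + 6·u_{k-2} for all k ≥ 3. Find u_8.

5635

Compute successive terms:
u_3 = 25  u_4 = 67  u_5 = 217  u_6 = 619  u_7 = 1921  u_8 = 5635.
(Characteristic roots are 3 and -2.)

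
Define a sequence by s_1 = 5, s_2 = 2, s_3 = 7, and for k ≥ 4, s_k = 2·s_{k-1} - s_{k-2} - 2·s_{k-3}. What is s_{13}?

857

Step forward from the initial values:
s_4 = 2, s_5 = -7, s_6 = -30, s_7 = -57, s_8 = -70, s_9 = -23, s_{10} = 138, s_{11} = 439, s_{12} = 786, s_{13} = 857.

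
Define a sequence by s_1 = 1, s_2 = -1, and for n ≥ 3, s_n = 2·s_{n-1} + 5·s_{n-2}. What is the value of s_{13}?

Applying the relation repeatedly:
s_3 = 3  s_4 = 1  s_5 = 17  …  s_{10} = 6319  s_{11} = 21923  s_{12} = 75441  s_{13} = 260497.

260497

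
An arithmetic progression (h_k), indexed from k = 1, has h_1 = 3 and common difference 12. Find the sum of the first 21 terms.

2583

h_k = 3 + (k - 1)·12.
h_{21} = 243; S = 21·(3 + 243)/2 = 2583.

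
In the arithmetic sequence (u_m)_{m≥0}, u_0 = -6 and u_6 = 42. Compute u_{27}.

210

Common difference d = (42 - (-6)) / (6 - 0) = 8.
u_m = -6 + (m - 0)·8.
u_{27} = -6 + 27·8 = 210.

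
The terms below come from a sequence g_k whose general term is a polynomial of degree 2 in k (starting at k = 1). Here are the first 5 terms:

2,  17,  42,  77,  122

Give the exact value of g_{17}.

1st diffs: 15, 25, 35, 45.
2nd diffs: 10, 10, 10 (constant).
Newton forward-difference form: g_k = 2 + 15·C(k-1,1) + 10·C(k-1,2).
At k = 17: k-1 = 16, so g_{17} = 2 + 240 + 1200 = 1442.

1442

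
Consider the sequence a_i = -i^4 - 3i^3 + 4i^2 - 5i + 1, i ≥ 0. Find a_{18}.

a_{18} = -1·18^4 - 3·18^3 + 4·18^2 - 5·18 + 1 = -121265.

-121265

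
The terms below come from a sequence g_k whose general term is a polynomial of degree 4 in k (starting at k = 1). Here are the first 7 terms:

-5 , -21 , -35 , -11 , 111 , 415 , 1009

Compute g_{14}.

1st diffs: -16, -14, 24, 122, 304, 594.
2nd diffs: 2, 38, 98, 182, 290.
3rd diffs: 36, 60, 84, 108.
4th diffs: 24, 24, 24 (constant).
Newton forward-difference form: g_k = -5 + (-16)·C(k-1,1) + 2·C(k-1,2) + 36·C(k-1,3) + 24·C(k-1,4).
At k = 14: k-1 = 13, so g_{14} = -5 - 208 + 156 + 10296 + 17160 = 27399.

27399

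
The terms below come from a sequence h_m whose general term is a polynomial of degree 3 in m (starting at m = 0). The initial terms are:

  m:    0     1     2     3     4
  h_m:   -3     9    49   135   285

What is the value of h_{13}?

7485

1st diffs: 12, 40, 86, 150.
2nd diffs: 28, 46, 64.
3rd diffs: 18, 18 (constant).
Newton forward-difference form: h_m = -3 + 12·C(m,1) + 28·C(m,2) + 18·C(m,3).
At m = 13: m = 13, so h_{13} = -3 + 156 + 2184 + 5148 = 7485.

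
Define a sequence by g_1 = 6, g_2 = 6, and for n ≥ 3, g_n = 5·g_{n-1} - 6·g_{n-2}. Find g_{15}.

Step forward from the initial values:
g_3 = -6; g_4 = -66; g_5 = -294; …; g_{12} = -1038306; g_{13} = -3139494; g_{14} = -9467634; g_{15} = -28501206.
(Characteristic roots are 3 and 2.)

-28501206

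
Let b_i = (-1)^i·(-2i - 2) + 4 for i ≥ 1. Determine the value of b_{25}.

(-1)^25 = -1; -2i - 2 at i=25 is -52; so b_{25} = 56.

56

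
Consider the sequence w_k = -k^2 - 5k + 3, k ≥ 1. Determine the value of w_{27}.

-861

w_{27} = -1·27^2 - 5·27 + 3 = -861.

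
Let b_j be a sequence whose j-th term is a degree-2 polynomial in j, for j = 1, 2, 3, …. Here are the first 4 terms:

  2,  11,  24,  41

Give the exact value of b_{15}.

492

1st diffs: 9, 13, 17.
2nd diffs: 4, 4 (constant).
So b_j = 2j^2 + 3j - 3.
Evaluating at j = 15 gives b_{15} = 492.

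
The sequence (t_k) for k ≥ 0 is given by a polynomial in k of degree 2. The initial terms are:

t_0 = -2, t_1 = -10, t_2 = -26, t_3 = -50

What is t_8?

-290

1st diffs: -8, -16, -24.
2nd diffs: -8, -8 (constant).
Newton forward-difference form: t_k = -2 + (-8)·C(k,1) + (-8)·C(k,2).
At k = 8: k = 8, so t_8 = -2 - 64 - 224 = -290.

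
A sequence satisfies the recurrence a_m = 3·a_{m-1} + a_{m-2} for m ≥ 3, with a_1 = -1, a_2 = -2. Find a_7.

Applying the relation repeatedly:
a_3 = -7;  a_4 = -23;  a_5 = -76;  a_6 = -251;  a_7 = -829.

-829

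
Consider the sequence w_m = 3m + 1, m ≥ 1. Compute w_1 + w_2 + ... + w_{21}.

714

Over m = 1..21: Σm = 231.
Total = (3)·231 + (1)·21 = 714.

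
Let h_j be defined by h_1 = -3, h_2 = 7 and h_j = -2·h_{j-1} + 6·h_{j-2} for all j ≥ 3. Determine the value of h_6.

Compute successive terms:
h_3 = -32, h_4 = 106, h_5 = -404, h_6 = 1444.

1444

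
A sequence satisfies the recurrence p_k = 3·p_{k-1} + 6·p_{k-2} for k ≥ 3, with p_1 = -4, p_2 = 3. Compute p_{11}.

-1106379

Step forward from the initial values:
p_3 = -15;  p_4 = -27;  p_5 = -171;  p_6 = -675;  p_7 = -3051;  p_8 = -13203;  p_9 = -57915;  p_{10} = -252963;  p_{11} = -1106379.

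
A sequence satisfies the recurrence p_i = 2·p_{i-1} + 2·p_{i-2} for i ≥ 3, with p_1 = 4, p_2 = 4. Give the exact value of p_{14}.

944896

Iterate the recurrence:
p_3 = 16, p_4 = 40, p_5 = 112, …, p_{11} = 46336, p_{12} = 126592, p_{13} = 345856, p_{14} = 944896.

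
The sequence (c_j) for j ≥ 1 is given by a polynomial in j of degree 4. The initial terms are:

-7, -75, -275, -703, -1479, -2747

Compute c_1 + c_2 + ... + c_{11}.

1st diffs: -68, -200, -428, -776, -1268.
2nd diffs: -132, -228, -348, -492.
3rd diffs: -96, -120, -144.
4th diffs: -24, -24 (constant).
Newton forward-difference form: c_j = -7 + (-68)·C(j-1,1) + (-132)·C(j-1,2) + (-96)·C(j-1,3) + (-24)·C(j-1,4).
Continuing: …, -4675, -7455, -11303, -16459, …, c_{11} = -23187.
Summing j = 1..11 (11 terms) gives -68365.

-68365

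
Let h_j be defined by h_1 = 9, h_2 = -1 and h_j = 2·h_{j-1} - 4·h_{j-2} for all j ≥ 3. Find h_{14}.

-4096

Applying the relation repeatedly:
h_3 = -38, h_4 = -72, h_5 = 8, …, h_{11} = 512, h_{12} = 19456, h_{13} = 36864, h_{14} = -4096.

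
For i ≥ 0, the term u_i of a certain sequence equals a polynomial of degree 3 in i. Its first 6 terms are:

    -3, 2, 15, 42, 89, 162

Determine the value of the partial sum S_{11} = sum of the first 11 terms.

3542

1st diffs: 5, 13, 27, 47, 73.
2nd diffs: 8, 14, 20, 26.
3rd diffs: 6, 6, 6 (constant).
So u_i = i^3 + i^2 + 3i - 3.
Continuing: …, 267, 410, 597, 834, …, u_{10} = 1127.
Summing i = 0..10 (11 terms) gives 3542.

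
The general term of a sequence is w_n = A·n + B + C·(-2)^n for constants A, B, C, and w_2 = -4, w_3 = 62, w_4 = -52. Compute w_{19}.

2621558

Plug in n = 2, 3, 4: 2A + B + 4C = -4; 3A + B - 8C = 62; 4A + B + 16C = -52.
Subtracting the first from the second: A - 12C = 66.
Subtracting the second from the third: A + 24C = -114.
Solving: C = -5, A = 6, then B = 4.
Hence w_{19} = 6·19 + 4 + (-5)·(-524288) = 2621558.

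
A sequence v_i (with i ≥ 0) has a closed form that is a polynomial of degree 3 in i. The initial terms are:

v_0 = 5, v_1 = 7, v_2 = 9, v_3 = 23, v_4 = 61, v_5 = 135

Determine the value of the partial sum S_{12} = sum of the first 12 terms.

6132

1st diffs: 2, 2, 14, 38, 74.
2nd diffs: 0, 12, 24, 36.
3rd diffs: 12, 12, 12 (constant).
So v_i = 2i^3 - 6i^2 + 6i + 5.
Continuing: …, 257, 439, 693, 1031, …, v_{11} = 2007.
Summing i = 0..11 (12 terms) gives 6132.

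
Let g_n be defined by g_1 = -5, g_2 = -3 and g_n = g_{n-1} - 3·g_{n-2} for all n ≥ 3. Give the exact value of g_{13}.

Applying the relation repeatedly:
g_3 = 12;  g_4 = 21;  g_5 = -15;  …;  g_{10} = -303;  g_{11} = -1203;  g_{12} = -294;  g_{13} = 3315.

3315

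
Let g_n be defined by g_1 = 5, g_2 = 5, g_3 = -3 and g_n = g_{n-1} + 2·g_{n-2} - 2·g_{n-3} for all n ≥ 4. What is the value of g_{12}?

g_4 = -3, g_5 = -19, g_6 = -19, g_7 = -51, g_8 = -51, g_9 = -115, g_{10} = -115, g_{11} = -243, g_{12} = -243.

-243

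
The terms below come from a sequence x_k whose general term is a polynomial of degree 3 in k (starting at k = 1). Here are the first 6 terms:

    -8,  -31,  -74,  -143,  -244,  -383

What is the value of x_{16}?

-5183

1st diffs: -23, -43, -69, -101, -139.
2nd diffs: -20, -26, -32, -38.
3rd diffs: -6, -6, -6 (constant).
Newton forward-difference form: x_k = -8 + (-23)·C(k-1,1) + (-20)·C(k-1,2) + (-6)·C(k-1,3).
At k = 16: k-1 = 15, so x_{16} = -8 - 345 - 2100 - 2730 = -5183.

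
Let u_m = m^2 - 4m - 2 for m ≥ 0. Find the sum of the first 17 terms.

Over m = 0..16: Σm = 136, Σm² = 1496.
Total = (1)·1496 + (-4)·136 + (-2)·17 = 918.

918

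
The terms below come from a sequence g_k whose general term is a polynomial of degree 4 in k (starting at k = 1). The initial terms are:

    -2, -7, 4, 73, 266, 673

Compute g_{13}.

22114

1st diffs: -5, 11, 69, 193, 407.
2nd diffs: 16, 58, 124, 214.
3rd diffs: 42, 66, 90.
4th diffs: 24, 24 (constant).
Newton forward-difference form: g_k = -2 + (-5)·C(k-1,1) + 16·C(k-1,2) + 42·C(k-1,3) + 24·C(k-1,4).
At k = 13: k-1 = 12, so g_{13} = -2 - 60 + 1056 + 9240 + 11880 = 22114.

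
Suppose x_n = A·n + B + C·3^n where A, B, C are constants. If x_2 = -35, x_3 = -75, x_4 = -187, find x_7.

At n = 2, 3, 4: 2A + B + 9C = -35; 3A + B + 27C = -75; 4A + B + 81C = -187.
Subtracting the first from the second: A + 18C = -40.
Subtracting the second from the third: A + 54C = -112.
Solving: C = -2, A = -4, then B = -9.
So x_n = -4·n + (-9) + (-2)·3^n; at n=7 this is -4411.

-4411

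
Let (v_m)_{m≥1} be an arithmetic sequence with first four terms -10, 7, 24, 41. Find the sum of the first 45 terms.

16380

Common difference d = 17.
v_m = -10 + (m - 1)·17.
v_{45} = 738; S = 45·(-10 + 738)/2 = 16380.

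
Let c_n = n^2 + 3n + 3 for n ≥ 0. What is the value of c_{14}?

241

c_{14} = 1·14^2 + 3·14 + 3 = 241.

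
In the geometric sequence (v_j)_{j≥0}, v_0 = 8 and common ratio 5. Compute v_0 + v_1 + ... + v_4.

v_j = 8·5^(j-0).
S = 8·(5^5 - 1)/(5 - 1) = 8·(3125 - 1)/(4) = 6248.

6248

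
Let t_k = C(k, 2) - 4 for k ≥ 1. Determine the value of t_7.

C(7, 2) = 21, so t_7 = 17.

17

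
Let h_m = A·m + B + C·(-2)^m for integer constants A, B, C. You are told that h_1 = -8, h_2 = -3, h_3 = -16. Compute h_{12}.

At m = 1, 2, 3: A + B - 2C = -8; 2A + B + 4C = -3; 3A + B - 8C = -16.
Subtracting the first from the second: A + 6C = 5.
Subtracting the second from the third: A - 12C = -13.
Solving: C = 1, A = -1, then B = -5.
Therefore h_{12} = -12 + (-5) + 1·4096 = 4079.

4079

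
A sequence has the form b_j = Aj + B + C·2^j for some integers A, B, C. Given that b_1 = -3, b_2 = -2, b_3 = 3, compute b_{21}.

4194237

Write the equations: A + B + 2C = -3; 2A + B + 4C = -2; 3A + B + 8C = 3.
Subtracting the first from the second: A + 2C = 1.
Subtracting the second from the third: A + 4C = 5.
Solving: C = 2, A = -3, then B = -4.
So b_j = -3·j + (-4) + 2·2^j; at j=21 this is 4194237.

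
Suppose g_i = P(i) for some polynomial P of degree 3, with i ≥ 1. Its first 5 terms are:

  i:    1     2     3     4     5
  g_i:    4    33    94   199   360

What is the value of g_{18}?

1st diffs: 29, 61, 105, 161.
2nd diffs: 32, 44, 56.
3rd diffs: 12, 12 (constant).
So g_i = 2i^3 + 4i^2 + 3i - 5.
Evaluating at i = 18 gives g_{18} = 13009.

13009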